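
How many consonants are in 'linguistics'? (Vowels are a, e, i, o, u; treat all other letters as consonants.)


Consonants in 'linguistics': l, n, g, s, t, c, s = 7 consonants.

7


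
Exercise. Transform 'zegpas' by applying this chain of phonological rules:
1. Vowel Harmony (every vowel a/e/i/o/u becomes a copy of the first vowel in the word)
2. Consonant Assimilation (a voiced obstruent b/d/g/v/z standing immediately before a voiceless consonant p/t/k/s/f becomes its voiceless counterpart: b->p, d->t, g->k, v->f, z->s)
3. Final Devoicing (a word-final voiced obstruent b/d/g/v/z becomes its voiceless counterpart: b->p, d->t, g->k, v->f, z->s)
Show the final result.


Starting form: 'zegpas'
Rule 1: Vowel Harmony: all vowels become 'e' (matching first vowel). 'zegpas' -> 'zegpes'
Rule 2: Consonant Assimilation: voiced obstruent before voiceless consonant becomes voiceless ('gp' -> 'kp'). 'zegpes' -> 'zekpes'
Rule 3: Final Devoicing: final consonant 's' is not one of the voiced obstruents b/d/g/v/z. No change.
Final form: 'zekpes'

zekpes


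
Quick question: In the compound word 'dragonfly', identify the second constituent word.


Split 'dragonfly' into 'dragon' + 'fly'. The second part is 'fly'.

fly


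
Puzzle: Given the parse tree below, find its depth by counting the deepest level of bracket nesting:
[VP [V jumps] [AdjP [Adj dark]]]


Count bracket nesting levels:
'[' at pos 0: depth = 1
'[' at pos 4: depth = 2
'[' at pos 14: depth = 2
'[' at pos 20: depth = 3
Maximum depth reached: 3

3


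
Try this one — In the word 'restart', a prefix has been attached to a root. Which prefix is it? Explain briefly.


The word 'restart' = 're' (prefix) + 'start' (root). The prefix is 're'.

re


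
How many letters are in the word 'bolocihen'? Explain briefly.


Spell out 'bolocihen' and number each letter: b(1), o(2), l(3), o(4), c(5), i(6), h(7), e(8), n(9). Total: 9 letters.

9


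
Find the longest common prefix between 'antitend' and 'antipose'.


Compare from the start: 4 characters match: 'anti'. Mismatch at position 5: 't' vs 'p'.

anti


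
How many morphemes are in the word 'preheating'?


Decomposition: pre- (prefix) + heat (root) + -ing (suffix) = 3 morpheme(s)

3 morphemes


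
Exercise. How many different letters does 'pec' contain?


Unique letters in 'pec': {c, e, p} = 3 distinct letters.

3


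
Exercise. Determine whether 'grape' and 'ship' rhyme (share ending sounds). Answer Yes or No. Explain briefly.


Rime (stressed vowel + following sounds) of 'grape': -ape = /eɪp/
Rime of 'ship': -ip = /ɪp/
/eɪp/ and /ɪp/ are different ending sounds, so the words do not rhyme.

No


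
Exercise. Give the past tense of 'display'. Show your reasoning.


Apply rule: Add -ed. 'display' becomes 'displayed'.

displayed


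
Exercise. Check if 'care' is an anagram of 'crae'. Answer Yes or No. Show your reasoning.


Sorted letters of 'care': 'acer'
Sorted letters of 'crae': 'acer'
They match.

Yes


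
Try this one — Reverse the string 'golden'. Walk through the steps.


Reverse 'golden' character by character: 'nedlog'.

nedlog


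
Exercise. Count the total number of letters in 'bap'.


Spell out 'bap' and number each letter: b(1), a(2), p(3). Total: 3 letters.

3


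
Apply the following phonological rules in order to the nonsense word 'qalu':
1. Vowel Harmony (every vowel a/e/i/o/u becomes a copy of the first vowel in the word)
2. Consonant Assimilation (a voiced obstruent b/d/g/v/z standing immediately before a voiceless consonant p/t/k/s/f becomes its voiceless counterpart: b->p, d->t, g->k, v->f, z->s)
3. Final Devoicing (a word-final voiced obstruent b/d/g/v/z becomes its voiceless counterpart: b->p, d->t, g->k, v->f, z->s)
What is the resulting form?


Starting form: 'qalu'
Rule 1: Vowel Harmony: all vowels become 'a' (matching first vowel). 'qalu' -> 'qala'
Rule 2: Consonant Assimilation: no voiced obstruent (b/d/g/v/z) stands immediately before a voiceless consonant (p/t/k/s/f). No change.
Rule 3: Final Devoicing: the word ends in the vowel 'a', not a consonant. No change.
Final form: 'qala'

qala


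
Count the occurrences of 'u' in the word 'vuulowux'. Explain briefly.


Letter 'u' in 'vuulowux': found at position(s) 2, 3, 7 = 3 occurrence(s).

3


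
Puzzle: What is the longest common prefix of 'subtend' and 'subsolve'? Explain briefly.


Compare from the start: 3 characters match: 'sub'. Mismatch at position 4: 't' vs 's'.

sub


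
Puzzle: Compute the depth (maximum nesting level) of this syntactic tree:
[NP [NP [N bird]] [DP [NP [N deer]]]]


Count bracket nesting levels:
'[' at pos 0: depth = 1
'[' at pos 4: depth = 2
'[' at pos 8: depth = 3
'[' at pos 18: depth = 2
'[' at pos 22: depth = 3
'[' at pos 26: depth = 4
Maximum depth reached: 4

4


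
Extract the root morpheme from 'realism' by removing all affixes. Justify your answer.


Remove suffix '-ism' from 'realism' to get root 'real'.

real


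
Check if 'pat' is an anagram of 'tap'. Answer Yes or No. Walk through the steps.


Sorted letters of 'pat': 'apt'
Sorted letters of 'tap': 'apt'
They match.

Yes


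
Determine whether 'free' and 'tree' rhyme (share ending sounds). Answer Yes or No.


Rime (stressed vowel + following sounds) of 'free': -ee = /iː/
Rime of 'tree': -ee = /iː/
/iː/ and /iː/ are the same ending sound, so the words rhyme.

Yes


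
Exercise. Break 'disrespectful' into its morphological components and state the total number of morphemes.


Step 1: Identify prefix: 'dis' (meaning: not/apart)
Step 2: Identify root: 'respect'
Step 3: Identify suffix(es): 'ful'
Decomposition: dis- (prefix: not/apart) + respect (root) + -ful (suffix: full of)
Total morphemes: 3

3 morphemes (dis- (prefix: not/apart) + respect (root) + -ful (suffix: full of))


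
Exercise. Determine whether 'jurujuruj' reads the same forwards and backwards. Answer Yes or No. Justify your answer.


Forward: 'jurujuruj'
Reversed: 'jurujuruj'
They are identical.

Yes


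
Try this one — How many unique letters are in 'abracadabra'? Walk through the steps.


Unique letters in 'abracadabra': {a, b, c, d, r} = 5 distinct letters.

5


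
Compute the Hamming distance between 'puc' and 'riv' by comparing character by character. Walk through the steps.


Alignment:
Position 1: 'p' vs 'r' = DIFFER
Position 2: 'u' vs 'i' = DIFFER
Position 3: 'c' vs 'v' = DIFFER
Total differences: 3

3


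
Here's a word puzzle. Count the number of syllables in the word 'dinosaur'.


Break 'dinosaur' into syllables: di-no-saur -> di | no | saur = 3 syllables

3 syllables


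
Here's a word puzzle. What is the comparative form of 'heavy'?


Apply comparative formation (consonant + y: change y to i, add -er): 'heavy' -> 'heavier'.

heavier


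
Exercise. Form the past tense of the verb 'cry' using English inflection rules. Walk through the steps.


Apply rule: Change -y to -ied. 'cry' becomes 'cried'.

cried


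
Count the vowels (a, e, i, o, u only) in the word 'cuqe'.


Vowels in 'cuqe': u, e = 2 vowels.

2


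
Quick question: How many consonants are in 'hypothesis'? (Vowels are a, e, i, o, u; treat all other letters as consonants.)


Consonants in 'hypothesis': h, y, p, t, h, s, s = 7 consonants.

7


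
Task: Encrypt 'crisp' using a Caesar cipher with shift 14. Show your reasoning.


Shift each letter by 14: c -> q, r -> f, i -> w, s -> g, p -> d. Result: 'qfwgd'.

qfwgd


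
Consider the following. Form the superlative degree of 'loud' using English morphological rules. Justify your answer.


Apply superlative formation (add -est): 'loud' -> 'loudest'.

loudest


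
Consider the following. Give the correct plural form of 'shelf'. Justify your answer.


Apply rule: Change -f to -ves. 'shelf' becomes 'shelves'.

shelves


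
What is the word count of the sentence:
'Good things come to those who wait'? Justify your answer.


Split into words: Good | things | come | to | those | who | wait = 7 words.

7


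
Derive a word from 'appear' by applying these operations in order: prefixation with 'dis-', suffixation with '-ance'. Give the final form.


Step 1: Add prefix 'dis-' to 'appear' = 'disappear'
Step 2: Add suffix '-ance' to 'disappear' = 'disappearance'

disappearance


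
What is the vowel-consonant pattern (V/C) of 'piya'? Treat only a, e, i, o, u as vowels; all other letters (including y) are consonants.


Letter mapping: p = C, i = V, y = C, a = V.

CVCV


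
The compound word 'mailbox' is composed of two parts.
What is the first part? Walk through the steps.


Split 'mailbox' into 'mail' + 'box'. The first part is 'mail'.

mail


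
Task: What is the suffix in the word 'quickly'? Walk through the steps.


The word 'quickly' = 'quick' (root) + '-ly' (suffix). The suffix is '-ly'.

ly


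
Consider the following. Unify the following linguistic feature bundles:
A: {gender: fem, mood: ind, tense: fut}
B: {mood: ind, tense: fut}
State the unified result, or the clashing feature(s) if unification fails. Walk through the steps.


Compare features:
gender: A=fem vs B=_ -> unified: fem
mood: A=ind vs B=ind -> unified: ind
tense: A=fut vs B=fut -> unified: fut
No clashes found.

Unified: {gender: fem, mood: ind, tense: fut}


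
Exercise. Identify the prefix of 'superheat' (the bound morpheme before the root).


The word 'superheat' = 'super' (prefix) + 'heat' (root). The prefix is 'super'.

super


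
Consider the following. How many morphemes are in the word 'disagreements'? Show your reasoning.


Decomposition: dis- (prefix) + agree (root) + -ment (suffix) + -s (plural) = 4 morpheme(s)

4 morphemes


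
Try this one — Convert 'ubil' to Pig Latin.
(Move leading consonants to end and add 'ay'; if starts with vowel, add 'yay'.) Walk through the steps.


'ubil' starts with a vowel, so add 'yay': 'ubilyay'.

ubilyay


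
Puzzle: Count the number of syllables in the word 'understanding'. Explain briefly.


Break 'understanding' into syllables: un-der-stand-ing -> un | der | stand | ing = 4 syllables

4 syllables


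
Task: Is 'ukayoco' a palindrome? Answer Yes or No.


Forward: 'ukayoco'
Reversed: 'ocoyaku'
They differ.

No


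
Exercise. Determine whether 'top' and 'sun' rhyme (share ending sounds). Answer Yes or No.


Rime (stressed vowel + following sounds) of 'top': -op = /ɒp/
Rime of 'sun': -un = /ʌn/
/ɒp/ and /ʌn/ are different ending sounds, so the words do not rhyme.

No


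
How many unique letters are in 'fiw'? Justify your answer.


Unique letters in 'fiw': {f, i, w} = 3 distinct letters.

3


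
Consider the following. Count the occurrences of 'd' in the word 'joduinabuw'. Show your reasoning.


Letter 'd' in 'joduinabuw': found at position(s) 3 = 1 occurrence(s).

1


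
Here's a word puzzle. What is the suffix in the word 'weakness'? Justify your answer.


The word 'weakness' = 'weak' (root) + '-ness' (suffix). The suffix is '-ness'.

ness


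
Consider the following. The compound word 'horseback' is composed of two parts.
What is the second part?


Split 'horseback' into 'horse' + 'back'. The second part is 'back'.

back


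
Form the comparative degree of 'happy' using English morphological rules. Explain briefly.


Apply comparative formation (consonant + y: change y to i, add -er): 'happy' -> 'happier'.

happier


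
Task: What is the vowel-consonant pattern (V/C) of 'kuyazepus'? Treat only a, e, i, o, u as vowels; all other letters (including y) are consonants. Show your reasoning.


Letter mapping: k = C, u = V, y = C, a = V, z = C, e = V, p = C, u = V, s = C.

CVCVCVCVC


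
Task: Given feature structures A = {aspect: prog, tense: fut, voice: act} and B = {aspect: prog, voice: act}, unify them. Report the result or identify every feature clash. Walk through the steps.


Compare features:
aspect: A=prog vs B=prog -> unified: prog
tense: A=fut vs B=_ -> unified: fut
voice: A=act vs B=act -> unified: act
No clashes found.

Unified: {aspect: prog, tense: fut, voice: act}


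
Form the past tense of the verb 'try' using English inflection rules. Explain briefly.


Apply rule: Change -y to -ied. 'try' becomes 'tried'.

tried


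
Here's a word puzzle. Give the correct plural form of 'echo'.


Apply rule: Add -es (consonant + o). 'echo' becomes 'echoes'.

echoes


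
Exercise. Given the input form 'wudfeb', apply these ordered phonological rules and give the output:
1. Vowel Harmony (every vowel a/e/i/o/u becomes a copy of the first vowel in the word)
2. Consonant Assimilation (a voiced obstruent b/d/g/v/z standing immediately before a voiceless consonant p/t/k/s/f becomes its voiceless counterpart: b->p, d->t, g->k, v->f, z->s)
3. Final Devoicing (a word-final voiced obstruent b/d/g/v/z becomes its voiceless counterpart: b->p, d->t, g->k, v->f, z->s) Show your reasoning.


Starting form: 'wudfeb'
Rule 1: Vowel Harmony: all vowels become 'u' (matching first vowel). 'wudfeb' -> 'wudfub'
Rule 2: Consonant Assimilation: voiced obstruent before voiceless consonant becomes voiceless ('df' -> 'tf'). 'wudfub' -> 'wutfub'
Rule 3: Final Devoicing: word-final voiced obstruent 'b' becomes voiceless 'p'. 'wutfub' -> 'wutfup'
Final form: 'wutfup'

wutfup


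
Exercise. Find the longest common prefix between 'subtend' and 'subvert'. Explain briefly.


Compare from the start: 3 characters match: 'sub'. Mismatch at position 4: 't' vs 'v'.

sub


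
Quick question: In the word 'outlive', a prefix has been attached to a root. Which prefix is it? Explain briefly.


The word 'outlive' = 'out' (prefix) + 'live' (root). The prefix is 'out'.

out


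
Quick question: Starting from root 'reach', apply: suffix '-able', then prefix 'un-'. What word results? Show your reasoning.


Step 1: Add suffix '-able' to 'reach' = 'reachable'
Step 2: Add prefix 'un-' to 'reachable' = 'unreachable'

unreachable


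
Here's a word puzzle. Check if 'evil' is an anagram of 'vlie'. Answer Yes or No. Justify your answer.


Sorted letters of 'evil': 'eilv'
Sorted letters of 'vlie': 'eilv'
They match.

Yes


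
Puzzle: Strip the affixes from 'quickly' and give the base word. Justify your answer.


Remove suffix '-ly' from 'quickly' to get root 'quick'.

quick


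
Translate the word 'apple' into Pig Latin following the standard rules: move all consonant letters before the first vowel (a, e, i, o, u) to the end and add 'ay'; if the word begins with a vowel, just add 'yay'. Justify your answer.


'apple' starts with a vowel, so add 'yay': 'appleyay'.

appleyay


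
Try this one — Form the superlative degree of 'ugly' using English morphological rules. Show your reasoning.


Apply superlative formation (consonant + y: change y to i, add -est): 'ugly' -> 'ugliest'.

ugliest


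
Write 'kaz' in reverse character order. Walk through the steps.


Reverse 'kaz' character by character: 'zak'.

zak


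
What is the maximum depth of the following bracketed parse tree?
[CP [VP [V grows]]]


Count bracket nesting levels:
'[' at pos 0: depth = 1
'[' at pos 4: depth = 2
'[' at pos 8: depth = 3
Maximum depth reached: 3

3


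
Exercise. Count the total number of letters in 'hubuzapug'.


Spell out 'hubuzapug' and number each letter: h(1), u(2), b(3), u(4), z(5), a(6), p(7), u(8), g(9). Total: 9 letters.

9


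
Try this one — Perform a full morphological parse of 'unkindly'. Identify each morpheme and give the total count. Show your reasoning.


Step 1: Identify prefix: 'un' (meaning: not/reverse)
Step 2: Identify root: 'kind'
Step 3: Identify suffix(es): 'ly'
Decomposition: un- (prefix: not/reverse) + kind (root) + -ly (suffix: in manner of)
Total morphemes: 3

3 morphemes (un- (prefix: not/reverse) + kind (root) + -ly (suffix: in manner of))


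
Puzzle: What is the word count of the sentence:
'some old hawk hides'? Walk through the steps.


Split into words: some | old | hawk | hides = 4 words.

4


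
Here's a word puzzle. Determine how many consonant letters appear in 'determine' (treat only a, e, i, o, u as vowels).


Consonants in 'determine': d, t, r, m, n = 5 consonants.

5


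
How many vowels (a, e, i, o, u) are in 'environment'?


Vowels in 'environment': e, i, o, e = 4 vowels.

4


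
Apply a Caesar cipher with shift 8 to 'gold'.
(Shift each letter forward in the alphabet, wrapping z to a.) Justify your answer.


Shift each letter by 8: g -> o, o -> w, l -> t, d -> l. Result: 'owtl'.

owtl


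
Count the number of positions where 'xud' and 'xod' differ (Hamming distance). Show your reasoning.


Alignment:
Position 1: 'x' vs 'x' = match
Position 2: 'u' vs 'o' = DIFFER
Position 3: 'd' vs 'd' = match
Total differences: 1

1


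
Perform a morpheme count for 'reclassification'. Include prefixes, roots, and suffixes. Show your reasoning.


Decomposition: re- (prefix) + class (root) + -ify (suffix) + -ation (suffix) = 4 morpheme(s)

4 morphemes


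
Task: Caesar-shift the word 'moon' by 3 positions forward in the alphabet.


Shift each letter by 3: m -> p, o -> r, o -> r, n -> q. Result: 'prrq'.

prrq


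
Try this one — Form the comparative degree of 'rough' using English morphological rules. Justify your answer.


Apply comparative formation (add -er): 'rough' -> 'rougher'.

rougher


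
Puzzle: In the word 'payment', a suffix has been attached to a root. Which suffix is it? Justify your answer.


The word 'payment' = 'pay' (root) + '-ment' (suffix). The suffix is '-ment'.

ment


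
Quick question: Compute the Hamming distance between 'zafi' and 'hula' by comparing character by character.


Alignment:
Position 1: 'z' vs 'h' = DIFFER
Position 2: 'a' vs 'u' = DIFFER
Position 3: 'f' vs 'l' = DIFFER
Position 4: 'i' vs 'a' = DIFFER
Total differences: 4

4


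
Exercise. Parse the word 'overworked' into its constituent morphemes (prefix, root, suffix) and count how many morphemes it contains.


Step 1: Identify prefix: 'over' (meaning: excessively)
Step 2: Identify root: 'work'
Step 3: Identify suffix(es): 'ed'
Decomposition: over- (prefix: excessively) + work (root) + -ed (suffix: past)
Total morphemes: 3

3 morphemes (over- (prefix: excessively) + work (root) + -ed (suffix: past))


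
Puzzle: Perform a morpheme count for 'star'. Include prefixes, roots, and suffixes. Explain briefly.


Decomposition: star (free morpheme) = 1 morpheme(s)

1 morphemes


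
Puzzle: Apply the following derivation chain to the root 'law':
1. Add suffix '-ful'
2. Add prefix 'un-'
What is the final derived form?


Step 1: Add suffix '-ful' to 'law' = 'lawful'
Step 2: Add prefix 'un-' to 'lawful' = 'unlawful'

unlawful


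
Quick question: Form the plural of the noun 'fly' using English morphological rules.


Apply rule: Change -y to -ies (consonant + y). 'fly' becomes 'flies'.

flies


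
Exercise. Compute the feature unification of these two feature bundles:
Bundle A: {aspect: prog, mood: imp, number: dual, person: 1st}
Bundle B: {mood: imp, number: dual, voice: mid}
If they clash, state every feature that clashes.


Compare features:
aspect: A=prog vs B=_ -> unified: prog
mood: A=imp vs B=imp -> unified: imp
number: A=dual vs B=dual -> unified: dual
person: A=1st vs B=_ -> unified: 1st
voice: A=_ vs B=mid -> unified: mid
No clashes found.

Unified: {aspect: prog, mood: imp, number: dual, person: 1st, voice: mid}


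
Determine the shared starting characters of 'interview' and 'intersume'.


Compare from the start: 5 characters match: 'inter'. Mismatch at position 6: 'v' vs 's'.

inter


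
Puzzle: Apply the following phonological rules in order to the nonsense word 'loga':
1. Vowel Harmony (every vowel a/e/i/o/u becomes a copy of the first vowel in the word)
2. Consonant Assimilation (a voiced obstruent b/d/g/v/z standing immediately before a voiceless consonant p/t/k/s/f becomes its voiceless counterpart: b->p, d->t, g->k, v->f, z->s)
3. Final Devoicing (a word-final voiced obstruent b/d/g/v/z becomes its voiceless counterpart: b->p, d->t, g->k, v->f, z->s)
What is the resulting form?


Starting form: 'loga'
Rule 1: Vowel Harmony: all vowels become 'o' (matching first vowel). 'loga' -> 'logo'
Rule 2: Consonant Assimilation: no voiced obstruent (b/d/g/v/z) stands immediately before a voiceless consonant (p/t/k/s/f). No change.
Rule 3: Final Devoicing: the word ends in the vowel 'o', not a consonant. No change.
Final form: 'logo'

logo


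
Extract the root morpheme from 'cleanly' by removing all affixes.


Remove suffix '-ly' from 'cleanly' to get root 'clean'.

clean


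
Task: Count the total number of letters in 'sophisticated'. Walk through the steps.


Spell out 'sophisticated' and number each letter: s(1), o(2), p(3), h(4), i(5), s(6), t(7), i(8), c(9), a(10), t(11), e(12), d(13). Total: 13 letters.

13


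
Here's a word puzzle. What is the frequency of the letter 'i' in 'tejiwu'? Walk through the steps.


Letter 'i' in 'tejiwu': found at position(s) 4 = 1 occurrence(s).

1


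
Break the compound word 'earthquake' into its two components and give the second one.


Split 'earthquake' into 'earth' + 'quake'. The second part is 'quake'.

quake


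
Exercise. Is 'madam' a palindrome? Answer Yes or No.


Forward: 'madam'
Reversed: 'madam'
They are identical.

Yes


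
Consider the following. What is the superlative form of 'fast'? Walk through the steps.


Apply superlative formation (add -est): 'fast' -> 'fastest'.

fastest


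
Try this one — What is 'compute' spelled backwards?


Reverse 'compute' character by character: 'etupmoc'.

etupmoc


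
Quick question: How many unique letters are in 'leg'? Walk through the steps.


Unique letters in 'leg': {e, g, l} = 3 distinct letters.

3


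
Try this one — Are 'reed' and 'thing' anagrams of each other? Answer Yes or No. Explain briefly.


Sorted letters of 'reed': 'deer'
Sorted letters of 'thing': 'ghint'
They do not match.

No


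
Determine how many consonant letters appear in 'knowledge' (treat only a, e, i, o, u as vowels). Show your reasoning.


Consonants in 'knowledge': k, n, w, l, d, g = 6 consonants.

6


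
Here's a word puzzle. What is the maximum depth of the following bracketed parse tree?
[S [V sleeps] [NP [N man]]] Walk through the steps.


Count bracket nesting levels:
'[' at pos 0: depth = 1
'[' at pos 3: depth = 2
'[' at pos 14: depth = 2
'[' at pos 18: depth = 3
Maximum depth reached: 3

3


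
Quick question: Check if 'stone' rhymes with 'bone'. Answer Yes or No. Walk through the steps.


Rime (stressed vowel + following sounds) of 'stone': -one = /oʊn/
Rime of 'bone': -one = /oʊn/
/oʊn/ and /oʊn/ are the same ending sound, so the words rhyme.

Yes


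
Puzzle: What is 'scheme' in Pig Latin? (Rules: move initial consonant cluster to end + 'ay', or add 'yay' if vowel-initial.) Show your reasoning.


'scheme': move consonant cluster 'sch' to end and add 'ay': 'emeschay'.

emeschay


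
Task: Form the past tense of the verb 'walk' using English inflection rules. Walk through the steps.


Apply rule: Add -ed. 'walk' becomes 'walked'.

walked


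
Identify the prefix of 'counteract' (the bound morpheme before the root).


The word 'counteract' = 'counter' (prefix) + 'act' (root). The prefix is 'counter'.

counter


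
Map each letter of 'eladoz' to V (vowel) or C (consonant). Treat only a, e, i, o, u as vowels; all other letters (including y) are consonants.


Letter mapping: e = V, l = C, a = V, d = C, o = V, z = C.

VCVCVC


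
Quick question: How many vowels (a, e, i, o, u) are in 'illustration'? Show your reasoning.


Vowels in 'illustration': i, u, a, i, o = 5 vowels.

5


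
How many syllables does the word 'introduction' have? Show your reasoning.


Break 'introduction' into syllables: in-tro-duc-tion -> in | tro | duc | tion = 4 syllables

4 syllables


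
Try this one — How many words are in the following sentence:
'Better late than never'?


Split into words: Better | late | than | never = 4 words.

4


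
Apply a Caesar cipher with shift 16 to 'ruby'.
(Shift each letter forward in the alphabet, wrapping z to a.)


Shift each letter by 16: r -> h, u -> k, b -> r, y -> o. Result: 'hkro'.

hkro


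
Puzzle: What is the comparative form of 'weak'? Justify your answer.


Apply comparative formation (add -er): 'weak' -> 'weaker'.

weaker


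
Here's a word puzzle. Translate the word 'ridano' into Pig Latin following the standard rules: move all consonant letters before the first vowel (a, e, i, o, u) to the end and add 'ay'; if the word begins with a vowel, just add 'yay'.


'ridano': move consonant cluster 'r' to end and add 'ay': 'idanoray'.

idanoray


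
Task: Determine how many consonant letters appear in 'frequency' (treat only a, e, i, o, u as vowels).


Consonants in 'frequency': f, r, q, n, c, y = 6 consonants.

6


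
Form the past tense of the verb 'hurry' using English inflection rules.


Apply rule: Change -y to -ied. 'hurry' becomes 'hurried'.

hurried


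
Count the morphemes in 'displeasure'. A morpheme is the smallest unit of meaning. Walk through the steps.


Decomposition: dis- (prefix) + please (root) + -ure (suffix) = 3 morpheme(s)

3 morphemes


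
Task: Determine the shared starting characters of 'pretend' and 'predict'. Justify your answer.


Compare from the start: 3 characters match: 'pre'. Mismatch at position 4: 't' vs 'd'.

pre


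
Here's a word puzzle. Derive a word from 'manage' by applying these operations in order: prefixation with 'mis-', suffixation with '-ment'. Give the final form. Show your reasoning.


Step 1: Add prefix 'mis-' to 'manage' = 'mismanage'
Step 2: Add suffix '-ment' to 'mismanage' = 'mismanagement'

mismanagement


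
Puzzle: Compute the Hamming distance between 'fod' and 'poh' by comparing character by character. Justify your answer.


Alignment:
Position 1: 'f' vs 'p' = DIFFER
Position 2: 'o' vs 'o' = match
Position 3: 'd' vs 'h' = DIFFER
Total differences: 2

2


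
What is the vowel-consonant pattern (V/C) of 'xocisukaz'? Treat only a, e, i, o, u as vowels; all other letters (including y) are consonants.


Letter mapping: x = C, o = V, c = C, i = V, s = C, u = V, k = C, a = V, z = C.

CVCVCVCVC


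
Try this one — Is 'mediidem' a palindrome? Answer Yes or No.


Forward: 'mediidem'
Reversed: 'mediidem'
They are identical.

Yes


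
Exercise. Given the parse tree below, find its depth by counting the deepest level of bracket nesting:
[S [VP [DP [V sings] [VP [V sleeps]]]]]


Count bracket nesting levels:
'[' at pos 0: depth = 1
'[' at pos 3: depth = 2
'[' at pos 7: depth = 3
'[' at pos 11: depth = 4
'[' at pos 21: depth = 4
'[' at pos 25: depth = 5
Maximum depth reached: 5

5


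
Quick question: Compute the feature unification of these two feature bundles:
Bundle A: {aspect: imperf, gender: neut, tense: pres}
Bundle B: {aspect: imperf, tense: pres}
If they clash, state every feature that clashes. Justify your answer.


Compare features:
aspect: A=imperf vs B=imperf -> unified: imperf
gender: A=neut vs B=_ -> unified: neut
tense: A=pres vs B=pres -> unified: pres
No clashes found.

Unified: {aspect: imperf, gender: neut, tense: pres}


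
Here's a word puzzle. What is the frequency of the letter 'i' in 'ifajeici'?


Letter 'i' in 'ifajeici': found at position(s) 1, 6, 8 = 3 occurrence(s).

3


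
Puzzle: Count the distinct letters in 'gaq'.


Unique letters in 'gaq': {a, g, q} = 3 distinct letters.

3


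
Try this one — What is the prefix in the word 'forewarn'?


The word 'forewarn' = 'fore' (prefix) + 'warn' (root). The prefix is 'fore'.

fore


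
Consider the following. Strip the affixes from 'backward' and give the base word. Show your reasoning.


Remove suffix '-ward' from 'backward' to get root 'back'.

back


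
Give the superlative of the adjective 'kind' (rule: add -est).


Apply superlative formation (add -est): 'kind' -> 'kindest'.

kindest


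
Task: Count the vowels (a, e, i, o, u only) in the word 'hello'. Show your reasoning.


Vowels in 'hello': e, o = 2 vowels.

2


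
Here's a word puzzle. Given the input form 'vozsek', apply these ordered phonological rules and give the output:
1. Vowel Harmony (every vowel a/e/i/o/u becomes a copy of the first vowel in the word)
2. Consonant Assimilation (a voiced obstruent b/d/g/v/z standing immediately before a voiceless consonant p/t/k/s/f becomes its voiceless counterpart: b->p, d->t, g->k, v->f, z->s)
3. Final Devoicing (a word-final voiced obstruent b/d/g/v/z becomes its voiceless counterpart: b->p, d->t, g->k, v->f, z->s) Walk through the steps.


Starting form: 'vozsek'
Rule 1: Vowel Harmony: all vowels become 'o' (matching first vowel). 'vozsek' -> 'vozsok'
Rule 2: Consonant Assimilation: voiced obstruent before voiceless consonant becomes voiceless ('zs' -> 'ss'). 'vozsok' -> 'vossok'
Rule 3: Final Devoicing: final consonant 'k' is not one of the voiced obstruents b/d/g/v/z. No change.
Final form: 'vossok'

vossok


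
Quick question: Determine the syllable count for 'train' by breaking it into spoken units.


Break 'train' into syllables: train -> train = 1 syllable

1 syllable


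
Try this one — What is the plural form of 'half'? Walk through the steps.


Apply rule: Change -f to -ves. 'half' becomes 'halves'.

halves


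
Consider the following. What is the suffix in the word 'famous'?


The word 'famous' = 'fame' (root) + '-ous' (suffix). The suffix is '-ous'.

ous


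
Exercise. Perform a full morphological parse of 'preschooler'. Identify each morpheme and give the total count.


Step 1: Identify prefix: 'pre' (meaning: before)
Step 2: Identify root: 'school'
Step 3: Identify suffix(es): 'er'
Decomposition: pre- (prefix: before) + school (root) + -er (suffix: one who)
Total morphemes: 3

3 morphemes (pre- (prefix: before) + school (root) + -er (suffix: one who))


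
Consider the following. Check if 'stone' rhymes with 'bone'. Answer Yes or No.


Rime (stressed vowel + following sounds) of 'stone': -one = /oʊn/
Rime of 'bone': -one = /oʊn/
/oʊn/ and /oʊn/ are the same ending sound, so the words rhyme.

Yes


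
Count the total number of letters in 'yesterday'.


Spell out 'yesterday' and number each letter: y(1), e(2), s(3), t(4), e(5), r(6), d(7), a(8), y(9). Total: 9 letters.

9


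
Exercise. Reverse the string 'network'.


Reverse 'network' character by character: 'krowten'.

krowten


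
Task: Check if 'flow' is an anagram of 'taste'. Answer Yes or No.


Sorted letters of 'flow': 'flow'
Sorted letters of 'taste': 'aestt'
They do not match.

No


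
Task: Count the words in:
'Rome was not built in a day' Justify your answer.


Split into words: Rome | was | not | built | in | a | day = 7 words.

7


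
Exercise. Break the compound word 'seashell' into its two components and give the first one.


Split 'seashell' into 'sea' + 'shell'. The first part is 'sea'.

sea


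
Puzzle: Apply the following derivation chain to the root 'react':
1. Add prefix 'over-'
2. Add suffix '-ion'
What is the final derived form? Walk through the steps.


Step 1: Add prefix 'over-' to 'react' = 'overreact'
Step 2: Add suffix '-ion' to 'overreact' = 'overreaction'

overreaction


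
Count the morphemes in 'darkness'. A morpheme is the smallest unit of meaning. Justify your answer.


Decomposition: dark (root) + -ness (suffix) = 2 morpheme(s)

2 morphemes


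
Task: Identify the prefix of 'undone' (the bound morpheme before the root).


The word 'undone' = 'un' (prefix) + 'done' (root). The prefix is 'un'.

un


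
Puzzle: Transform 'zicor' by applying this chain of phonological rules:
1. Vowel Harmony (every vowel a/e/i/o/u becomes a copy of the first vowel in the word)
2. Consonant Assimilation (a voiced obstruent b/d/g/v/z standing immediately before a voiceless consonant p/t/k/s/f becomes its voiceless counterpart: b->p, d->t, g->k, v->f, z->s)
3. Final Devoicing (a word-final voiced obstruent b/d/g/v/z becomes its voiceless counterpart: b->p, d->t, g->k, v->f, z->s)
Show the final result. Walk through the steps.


Starting form: 'zicor'
Rule 1: Vowel Harmony: all vowels become 'i' (matching first vowel). 'zicor' -> 'zicir'
Rule 2: Consonant Assimilation: no voiced obstruent (b/d/g/v/z) stands immediately before a voiceless consonant (p/t/k/s/f). No change.
Rule 3: Final Devoicing: final consonant 'r' is not one of the voiced obstruents b/d/g/v/z. No change.
Final form: 'zicir'

zicir


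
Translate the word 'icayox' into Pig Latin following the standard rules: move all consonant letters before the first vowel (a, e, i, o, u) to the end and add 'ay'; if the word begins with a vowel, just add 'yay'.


'icayox' starts with a vowel, so add 'yay': 'icayoxyay'.

icayoxyay


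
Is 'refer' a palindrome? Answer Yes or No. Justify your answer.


Forward: 'refer'
Reversed: 'refer'
They are identical.

Yes


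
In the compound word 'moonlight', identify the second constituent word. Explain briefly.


Split 'moonlight' into 'moon' + 'light'. The second part is 'light'.

light


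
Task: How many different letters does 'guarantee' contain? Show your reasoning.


Unique letters in 'guarantee': {a, e, g, n, r, t, u} = 7 distinct letters.

7


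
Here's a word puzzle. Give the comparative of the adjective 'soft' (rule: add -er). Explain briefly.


Apply comparative formation (add -er): 'soft' -> 'softer'.

softer


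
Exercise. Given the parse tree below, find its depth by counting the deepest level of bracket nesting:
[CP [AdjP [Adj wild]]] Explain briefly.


Count bracket nesting levels:
'[' at pos 0: depth = 1
'[' at pos 4: depth = 2
'[' at pos 10: depth = 3
Maximum depth reached: 3

3


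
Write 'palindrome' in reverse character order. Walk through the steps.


Reverse 'palindrome' character by character: 'emordnilap'.

emordnilap


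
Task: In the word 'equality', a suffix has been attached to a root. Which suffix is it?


The word 'equality' = 'equal' (root) + '-ity' (suffix). The suffix is '-ity'.

ity


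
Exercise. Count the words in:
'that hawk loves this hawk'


Split into words: that | hawk | loves | this | hawk = 5 words.

5


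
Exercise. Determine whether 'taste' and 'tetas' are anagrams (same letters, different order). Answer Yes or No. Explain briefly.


Sorted letters of 'taste': 'aestt'
Sorted letters of 'tetas': 'aestt'
They match.

Yes


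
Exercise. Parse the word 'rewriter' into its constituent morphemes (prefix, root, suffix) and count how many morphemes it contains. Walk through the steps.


Step 1: Identify prefix: 're' (meaning: again)
Step 2: Identify root: 'write'
Step 3: Identify suffix(es): 'er'
Decomposition: re- (prefix: again) + write (root) + -er (suffix: one who)
Total morphemes: 3

3 morphemes (re- (prefix: again) + write (root) + -er (suffix: one who))


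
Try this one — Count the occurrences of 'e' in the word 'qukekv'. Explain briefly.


Letter 'e' in 'qukekv': found at position(s) 4 = 1 occurrence(s).

1


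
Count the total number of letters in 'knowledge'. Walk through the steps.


Spell out 'knowledge' and number each letter: k(1), n(2), o(3), w(4), l(5), e(6), d(7), g(8), e(9). Total: 9 letters.

9


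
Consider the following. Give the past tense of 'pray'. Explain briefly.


Apply rule: Add -ed. 'pray' becomes 'prayed'.

prayed


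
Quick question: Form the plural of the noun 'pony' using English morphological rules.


Apply rule: Change -y to -ies (consonant + y). 'pony' becomes 'ponies'.

ponies


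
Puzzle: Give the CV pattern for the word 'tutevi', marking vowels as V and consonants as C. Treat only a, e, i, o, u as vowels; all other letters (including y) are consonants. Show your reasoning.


Letter mapping: t = C, u = V, t = C, e = V, v = C, i = V.

CVCVCV


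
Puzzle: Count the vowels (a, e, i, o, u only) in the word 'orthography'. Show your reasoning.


Vowels in 'orthography': o, o, a = 3 vowels.

3


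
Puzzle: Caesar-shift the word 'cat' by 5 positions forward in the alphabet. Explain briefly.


Shift each letter by 5: c -> h, a -> f, t -> y. Result: 'hfy'.

hfy


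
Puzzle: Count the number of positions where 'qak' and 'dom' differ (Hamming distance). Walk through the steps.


Alignment:
Position 1: 'q' vs 'd' = DIFFER
Position 2: 'a' vs 'o' = DIFFER
Position 3: 'k' vs 'm' = DIFFER
Total differences: 3

3


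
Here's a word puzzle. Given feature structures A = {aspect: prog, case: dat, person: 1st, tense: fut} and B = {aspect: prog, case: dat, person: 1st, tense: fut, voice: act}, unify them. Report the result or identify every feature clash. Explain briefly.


Compare features:
aspect: A=prog vs B=prog -> unified: prog
case: A=dat vs B=dat -> unified: dat
person: A=1st vs B=1st -> unified: 1st
tense: A=fut vs B=fut -> unified: fut
voice: A=_ vs B=act -> unified: act
No clashes found.

Unified: {aspect: prog, case: dat, person: 1st, tense: fut, voice: act}


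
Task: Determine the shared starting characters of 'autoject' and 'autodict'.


Compare from the start: 4 characters match: 'auto'. Mismatch at position 5: 'j' vs 'd'.

auto


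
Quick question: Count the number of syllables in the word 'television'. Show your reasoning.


Break 'television' into syllables: tel-e-vi-sion -> tel | e | vi | sion = 4 syllables

4 syllables


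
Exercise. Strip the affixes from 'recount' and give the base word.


Remove prefix 're' from 'recount' to get root 'count'.

count


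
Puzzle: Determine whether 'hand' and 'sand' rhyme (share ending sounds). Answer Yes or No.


Rime (stressed vowel + following sounds) of 'hand': -and = /ænd/
Rime of 'sand': -and = /ænd/
/ænd/ and /ænd/ are the same ending sound, so the words rhyme.

Yes


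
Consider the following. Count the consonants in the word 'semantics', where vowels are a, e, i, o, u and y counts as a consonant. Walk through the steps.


Consonants in 'semantics': s, m, n, t, c, s = 6 consonants.

6


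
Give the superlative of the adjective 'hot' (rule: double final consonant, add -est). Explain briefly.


Apply superlative formation (double final consonant, add -est): 'hot' -> 'hottest'.

hottest


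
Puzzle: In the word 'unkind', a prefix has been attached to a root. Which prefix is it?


The word 'unkind' = 'un' (prefix) + 'kind' (root). The prefix is 'un'.

un


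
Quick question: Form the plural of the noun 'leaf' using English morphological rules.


Apply rule: Change -f to -ves. 'leaf' becomes 'leaves'.

leaves


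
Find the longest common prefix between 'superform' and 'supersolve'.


Compare from the start: 5 characters match: 'super'. Mismatch at position 6: 'f' vs 's'.

super


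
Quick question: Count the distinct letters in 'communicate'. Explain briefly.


Unique letters in 'communicate': {a, c, e, i, m, n, o, t, u} = 9 distinct letters.

9


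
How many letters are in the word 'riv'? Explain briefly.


Spell out 'riv' and number each letter: r(1), i(2), v(3). Total: 3 letters.

3


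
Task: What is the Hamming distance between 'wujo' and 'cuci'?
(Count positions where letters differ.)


Alignment:
Position 1: 'w' vs 'c' = DIFFER
Position 2: 'u' vs 'u' = match
Position 3: 'j' vs 'c' = DIFFER
Position 4: 'o' vs 'i' = DIFFER
Total differences: 3

3


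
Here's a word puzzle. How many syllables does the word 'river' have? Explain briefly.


Break 'river' into syllables: riv-er -> riv | er = 2 syllables

2 syllables
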